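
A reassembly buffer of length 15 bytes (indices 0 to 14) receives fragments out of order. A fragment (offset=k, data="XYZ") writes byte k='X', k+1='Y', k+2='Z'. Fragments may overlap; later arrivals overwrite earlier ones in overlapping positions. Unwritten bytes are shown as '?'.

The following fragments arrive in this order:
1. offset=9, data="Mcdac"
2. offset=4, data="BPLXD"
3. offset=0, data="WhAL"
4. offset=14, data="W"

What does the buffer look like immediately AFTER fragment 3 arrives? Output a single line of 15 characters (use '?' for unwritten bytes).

Fragment 1: offset=9 data="Mcdac" -> buffer=?????????Mcdac?
Fragment 2: offset=4 data="BPLXD" -> buffer=????BPLXDMcdac?
Fragment 3: offset=0 data="WhAL" -> buffer=WhALBPLXDMcdac?

Answer: WhALBPLXDMcdac?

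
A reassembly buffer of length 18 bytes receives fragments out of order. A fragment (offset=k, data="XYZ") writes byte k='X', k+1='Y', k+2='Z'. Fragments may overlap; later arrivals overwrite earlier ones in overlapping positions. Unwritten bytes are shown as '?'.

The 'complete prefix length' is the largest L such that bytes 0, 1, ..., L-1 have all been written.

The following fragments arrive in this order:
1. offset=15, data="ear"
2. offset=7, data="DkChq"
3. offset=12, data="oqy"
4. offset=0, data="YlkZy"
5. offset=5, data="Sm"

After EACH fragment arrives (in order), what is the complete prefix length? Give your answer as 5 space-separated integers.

Fragment 1: offset=15 data="ear" -> buffer=???????????????ear -> prefix_len=0
Fragment 2: offset=7 data="DkChq" -> buffer=???????DkChq???ear -> prefix_len=0
Fragment 3: offset=12 data="oqy" -> buffer=???????DkChqoqyear -> prefix_len=0
Fragment 4: offset=0 data="YlkZy" -> buffer=YlkZy??DkChqoqyear -> prefix_len=5
Fragment 5: offset=5 data="Sm" -> buffer=YlkZySmDkChqoqyear -> prefix_len=18

Answer: 0 0 0 5 18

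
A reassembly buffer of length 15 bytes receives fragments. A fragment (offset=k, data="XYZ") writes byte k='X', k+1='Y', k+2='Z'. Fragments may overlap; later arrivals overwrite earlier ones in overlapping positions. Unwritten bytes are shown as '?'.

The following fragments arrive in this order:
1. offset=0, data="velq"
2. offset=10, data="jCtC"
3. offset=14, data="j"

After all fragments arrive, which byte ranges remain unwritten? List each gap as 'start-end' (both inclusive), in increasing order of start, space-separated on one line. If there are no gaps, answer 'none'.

Fragment 1: offset=0 len=4
Fragment 2: offset=10 len=4
Fragment 3: offset=14 len=1
Gaps: 4-9

Answer: 4-9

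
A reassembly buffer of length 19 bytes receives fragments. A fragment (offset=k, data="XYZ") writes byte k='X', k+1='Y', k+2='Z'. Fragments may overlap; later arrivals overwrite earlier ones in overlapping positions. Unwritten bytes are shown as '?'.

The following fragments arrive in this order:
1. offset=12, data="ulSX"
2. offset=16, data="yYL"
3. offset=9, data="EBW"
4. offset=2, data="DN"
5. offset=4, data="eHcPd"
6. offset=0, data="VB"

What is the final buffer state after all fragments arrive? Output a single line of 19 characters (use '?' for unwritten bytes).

Answer: VBDNeHcPdEBWulSXyYL

Derivation:
Fragment 1: offset=12 data="ulSX" -> buffer=????????????ulSX???
Fragment 2: offset=16 data="yYL" -> buffer=????????????ulSXyYL
Fragment 3: offset=9 data="EBW" -> buffer=?????????EBWulSXyYL
Fragment 4: offset=2 data="DN" -> buffer=??DN?????EBWulSXyYL
Fragment 5: offset=4 data="eHcPd" -> buffer=??DNeHcPdEBWulSXyYL
Fragment 6: offset=0 data="VB" -> buffer=VBDNeHcPdEBWulSXyYL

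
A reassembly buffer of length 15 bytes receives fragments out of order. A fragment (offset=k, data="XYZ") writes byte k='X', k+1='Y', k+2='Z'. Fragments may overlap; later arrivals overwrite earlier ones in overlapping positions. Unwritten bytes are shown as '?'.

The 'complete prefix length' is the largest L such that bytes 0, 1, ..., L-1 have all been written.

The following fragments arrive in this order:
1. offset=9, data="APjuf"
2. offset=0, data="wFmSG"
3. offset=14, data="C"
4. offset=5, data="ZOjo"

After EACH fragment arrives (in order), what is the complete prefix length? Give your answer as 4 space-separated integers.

Answer: 0 5 5 15

Derivation:
Fragment 1: offset=9 data="APjuf" -> buffer=?????????APjuf? -> prefix_len=0
Fragment 2: offset=0 data="wFmSG" -> buffer=wFmSG????APjuf? -> prefix_len=5
Fragment 3: offset=14 data="C" -> buffer=wFmSG????APjufC -> prefix_len=5
Fragment 4: offset=5 data="ZOjo" -> buffer=wFmSGZOjoAPjufC -> prefix_len=15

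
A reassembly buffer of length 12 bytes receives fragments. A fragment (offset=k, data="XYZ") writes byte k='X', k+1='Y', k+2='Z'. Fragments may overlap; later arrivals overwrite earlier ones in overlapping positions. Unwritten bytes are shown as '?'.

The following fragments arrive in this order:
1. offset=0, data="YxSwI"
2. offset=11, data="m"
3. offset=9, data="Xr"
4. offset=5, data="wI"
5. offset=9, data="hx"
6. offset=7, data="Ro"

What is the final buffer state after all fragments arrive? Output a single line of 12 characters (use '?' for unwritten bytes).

Answer: YxSwIwIRohxm

Derivation:
Fragment 1: offset=0 data="YxSwI" -> buffer=YxSwI???????
Fragment 2: offset=11 data="m" -> buffer=YxSwI??????m
Fragment 3: offset=9 data="Xr" -> buffer=YxSwI????Xrm
Fragment 4: offset=5 data="wI" -> buffer=YxSwIwI??Xrm
Fragment 5: offset=9 data="hx" -> buffer=YxSwIwI??hxm
Fragment 6: offset=7 data="Ro" -> buffer=YxSwIwIRohxm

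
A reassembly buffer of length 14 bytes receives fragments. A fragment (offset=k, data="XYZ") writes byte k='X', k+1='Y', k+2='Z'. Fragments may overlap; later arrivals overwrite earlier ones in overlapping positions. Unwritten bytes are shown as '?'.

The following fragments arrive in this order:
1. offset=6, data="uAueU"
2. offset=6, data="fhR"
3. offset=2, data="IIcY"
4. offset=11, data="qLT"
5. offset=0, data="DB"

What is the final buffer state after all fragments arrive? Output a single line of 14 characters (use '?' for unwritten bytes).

Answer: DBIIcYfhReUqLT

Derivation:
Fragment 1: offset=6 data="uAueU" -> buffer=??????uAueU???
Fragment 2: offset=6 data="fhR" -> buffer=??????fhReU???
Fragment 3: offset=2 data="IIcY" -> buffer=??IIcYfhReU???
Fragment 4: offset=11 data="qLT" -> buffer=??IIcYfhReUqLT
Fragment 5: offset=0 data="DB" -> buffer=DBIIcYfhReUqLT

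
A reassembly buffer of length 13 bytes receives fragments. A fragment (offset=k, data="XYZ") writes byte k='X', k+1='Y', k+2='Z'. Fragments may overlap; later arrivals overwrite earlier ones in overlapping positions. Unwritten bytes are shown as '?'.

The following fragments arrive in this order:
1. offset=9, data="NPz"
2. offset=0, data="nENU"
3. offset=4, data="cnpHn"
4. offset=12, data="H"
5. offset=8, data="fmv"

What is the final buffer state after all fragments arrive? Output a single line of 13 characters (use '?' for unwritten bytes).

Fragment 1: offset=9 data="NPz" -> buffer=?????????NPz?
Fragment 2: offset=0 data="nENU" -> buffer=nENU?????NPz?
Fragment 3: offset=4 data="cnpHn" -> buffer=nENUcnpHnNPz?
Fragment 4: offset=12 data="H" -> buffer=nENUcnpHnNPzH
Fragment 5: offset=8 data="fmv" -> buffer=nENUcnpHfmvzH

Answer: nENUcnpHfmvzH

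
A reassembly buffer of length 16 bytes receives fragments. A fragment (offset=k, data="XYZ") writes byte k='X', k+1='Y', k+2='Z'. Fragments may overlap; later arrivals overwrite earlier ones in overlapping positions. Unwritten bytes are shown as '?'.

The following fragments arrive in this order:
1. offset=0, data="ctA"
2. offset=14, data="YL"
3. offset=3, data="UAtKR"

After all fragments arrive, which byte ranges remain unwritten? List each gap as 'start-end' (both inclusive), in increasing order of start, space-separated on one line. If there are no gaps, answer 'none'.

Fragment 1: offset=0 len=3
Fragment 2: offset=14 len=2
Fragment 3: offset=3 len=5
Gaps: 8-13

Answer: 8-13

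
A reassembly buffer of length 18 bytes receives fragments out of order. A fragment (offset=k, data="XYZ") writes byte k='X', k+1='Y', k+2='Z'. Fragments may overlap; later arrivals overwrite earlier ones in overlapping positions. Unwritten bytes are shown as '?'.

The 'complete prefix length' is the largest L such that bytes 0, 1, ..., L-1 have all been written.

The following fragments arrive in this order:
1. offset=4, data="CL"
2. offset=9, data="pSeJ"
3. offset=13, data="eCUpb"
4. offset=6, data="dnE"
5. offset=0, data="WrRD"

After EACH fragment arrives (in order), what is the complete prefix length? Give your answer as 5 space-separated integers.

Answer: 0 0 0 0 18

Derivation:
Fragment 1: offset=4 data="CL" -> buffer=????CL???????????? -> prefix_len=0
Fragment 2: offset=9 data="pSeJ" -> buffer=????CL???pSeJ????? -> prefix_len=0
Fragment 3: offset=13 data="eCUpb" -> buffer=????CL???pSeJeCUpb -> prefix_len=0
Fragment 4: offset=6 data="dnE" -> buffer=????CLdnEpSeJeCUpb -> prefix_len=0
Fragment 5: offset=0 data="WrRD" -> buffer=WrRDCLdnEpSeJeCUpb -> prefix_len=18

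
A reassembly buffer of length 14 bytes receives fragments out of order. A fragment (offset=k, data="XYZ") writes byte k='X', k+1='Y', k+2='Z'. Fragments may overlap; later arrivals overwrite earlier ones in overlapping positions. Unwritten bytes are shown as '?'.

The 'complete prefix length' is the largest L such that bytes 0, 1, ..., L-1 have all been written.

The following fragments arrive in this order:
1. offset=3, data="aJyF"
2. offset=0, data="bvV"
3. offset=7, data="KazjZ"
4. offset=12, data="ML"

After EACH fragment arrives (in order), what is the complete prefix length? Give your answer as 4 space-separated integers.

Fragment 1: offset=3 data="aJyF" -> buffer=???aJyF??????? -> prefix_len=0
Fragment 2: offset=0 data="bvV" -> buffer=bvVaJyF??????? -> prefix_len=7
Fragment 3: offset=7 data="KazjZ" -> buffer=bvVaJyFKazjZ?? -> prefix_len=12
Fragment 4: offset=12 data="ML" -> buffer=bvVaJyFKazjZML -> prefix_len=14

Answer: 0 7 12 14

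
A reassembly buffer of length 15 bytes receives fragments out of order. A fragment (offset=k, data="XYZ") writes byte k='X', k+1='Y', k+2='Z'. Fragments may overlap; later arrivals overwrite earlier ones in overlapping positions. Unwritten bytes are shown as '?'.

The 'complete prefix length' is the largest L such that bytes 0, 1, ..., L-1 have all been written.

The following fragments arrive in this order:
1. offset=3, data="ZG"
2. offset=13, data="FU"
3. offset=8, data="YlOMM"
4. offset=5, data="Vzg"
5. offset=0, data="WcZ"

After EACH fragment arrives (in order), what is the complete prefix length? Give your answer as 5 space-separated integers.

Answer: 0 0 0 0 15

Derivation:
Fragment 1: offset=3 data="ZG" -> buffer=???ZG?????????? -> prefix_len=0
Fragment 2: offset=13 data="FU" -> buffer=???ZG????????FU -> prefix_len=0
Fragment 3: offset=8 data="YlOMM" -> buffer=???ZG???YlOMMFU -> prefix_len=0
Fragment 4: offset=5 data="Vzg" -> buffer=???ZGVzgYlOMMFU -> prefix_len=0
Fragment 5: offset=0 data="WcZ" -> buffer=WcZZGVzgYlOMMFU -> prefix_len=15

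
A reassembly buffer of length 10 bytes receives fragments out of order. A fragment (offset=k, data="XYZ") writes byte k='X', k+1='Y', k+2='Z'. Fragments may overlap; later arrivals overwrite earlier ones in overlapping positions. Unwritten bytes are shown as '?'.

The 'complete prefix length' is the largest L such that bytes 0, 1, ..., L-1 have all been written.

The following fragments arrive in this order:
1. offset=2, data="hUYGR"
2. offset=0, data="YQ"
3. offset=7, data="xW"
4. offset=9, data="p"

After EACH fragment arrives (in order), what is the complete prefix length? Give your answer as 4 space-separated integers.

Fragment 1: offset=2 data="hUYGR" -> buffer=??hUYGR??? -> prefix_len=0
Fragment 2: offset=0 data="YQ" -> buffer=YQhUYGR??? -> prefix_len=7
Fragment 3: offset=7 data="xW" -> buffer=YQhUYGRxW? -> prefix_len=9
Fragment 4: offset=9 data="p" -> buffer=YQhUYGRxWp -> prefix_len=10

Answer: 0 7 9 10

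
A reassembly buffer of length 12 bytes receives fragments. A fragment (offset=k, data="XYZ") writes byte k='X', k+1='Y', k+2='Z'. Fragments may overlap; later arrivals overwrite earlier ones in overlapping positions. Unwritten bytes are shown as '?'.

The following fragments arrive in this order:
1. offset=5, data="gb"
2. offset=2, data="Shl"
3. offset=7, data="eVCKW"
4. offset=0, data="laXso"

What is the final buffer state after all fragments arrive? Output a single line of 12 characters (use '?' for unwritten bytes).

Answer: laXsogbeVCKW

Derivation:
Fragment 1: offset=5 data="gb" -> buffer=?????gb?????
Fragment 2: offset=2 data="Shl" -> buffer=??Shlgb?????
Fragment 3: offset=7 data="eVCKW" -> buffer=??ShlgbeVCKW
Fragment 4: offset=0 data="laXso" -> buffer=laXsogbeVCKW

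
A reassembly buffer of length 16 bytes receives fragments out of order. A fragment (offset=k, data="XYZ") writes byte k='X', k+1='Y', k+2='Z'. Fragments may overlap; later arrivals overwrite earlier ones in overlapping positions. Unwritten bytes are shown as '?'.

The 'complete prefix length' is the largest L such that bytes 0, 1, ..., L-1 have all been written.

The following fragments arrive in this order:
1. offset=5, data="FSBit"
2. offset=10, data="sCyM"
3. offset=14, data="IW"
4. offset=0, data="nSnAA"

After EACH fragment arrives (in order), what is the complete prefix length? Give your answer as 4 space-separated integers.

Answer: 0 0 0 16

Derivation:
Fragment 1: offset=5 data="FSBit" -> buffer=?????FSBit?????? -> prefix_len=0
Fragment 2: offset=10 data="sCyM" -> buffer=?????FSBitsCyM?? -> prefix_len=0
Fragment 3: offset=14 data="IW" -> buffer=?????FSBitsCyMIW -> prefix_len=0
Fragment 4: offset=0 data="nSnAA" -> buffer=nSnAAFSBitsCyMIW -> prefix_len=16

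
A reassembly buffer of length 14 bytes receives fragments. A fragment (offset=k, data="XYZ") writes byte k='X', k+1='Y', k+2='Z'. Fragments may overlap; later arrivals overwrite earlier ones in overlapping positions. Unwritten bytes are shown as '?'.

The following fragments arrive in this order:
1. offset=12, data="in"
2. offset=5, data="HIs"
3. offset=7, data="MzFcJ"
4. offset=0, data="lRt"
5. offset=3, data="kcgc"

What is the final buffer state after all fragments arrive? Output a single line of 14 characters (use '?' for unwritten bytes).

Fragment 1: offset=12 data="in" -> buffer=????????????in
Fragment 2: offset=5 data="HIs" -> buffer=?????HIs????in
Fragment 3: offset=7 data="MzFcJ" -> buffer=?????HIMzFcJin
Fragment 4: offset=0 data="lRt" -> buffer=lRt??HIMzFcJin
Fragment 5: offset=3 data="kcgc" -> buffer=lRtkcgcMzFcJin

Answer: lRtkcgcMzFcJin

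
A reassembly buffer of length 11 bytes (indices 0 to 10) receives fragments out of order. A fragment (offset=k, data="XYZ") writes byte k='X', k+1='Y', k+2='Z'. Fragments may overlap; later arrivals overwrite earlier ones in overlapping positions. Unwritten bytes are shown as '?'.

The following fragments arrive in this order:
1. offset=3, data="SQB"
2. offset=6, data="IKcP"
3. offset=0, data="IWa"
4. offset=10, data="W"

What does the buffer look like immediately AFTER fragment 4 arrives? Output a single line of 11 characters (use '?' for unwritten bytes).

Answer: IWaSQBIKcPW

Derivation:
Fragment 1: offset=3 data="SQB" -> buffer=???SQB?????
Fragment 2: offset=6 data="IKcP" -> buffer=???SQBIKcP?
Fragment 3: offset=0 data="IWa" -> buffer=IWaSQBIKcP?
Fragment 4: offset=10 data="W" -> buffer=IWaSQBIKcPW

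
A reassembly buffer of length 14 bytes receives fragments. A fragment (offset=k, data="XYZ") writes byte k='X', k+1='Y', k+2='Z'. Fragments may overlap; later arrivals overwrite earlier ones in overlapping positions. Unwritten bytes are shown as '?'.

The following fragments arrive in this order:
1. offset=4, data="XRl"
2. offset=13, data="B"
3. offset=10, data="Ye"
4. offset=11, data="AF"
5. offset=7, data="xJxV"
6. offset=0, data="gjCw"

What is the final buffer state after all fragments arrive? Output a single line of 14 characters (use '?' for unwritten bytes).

Fragment 1: offset=4 data="XRl" -> buffer=????XRl???????
Fragment 2: offset=13 data="B" -> buffer=????XRl??????B
Fragment 3: offset=10 data="Ye" -> buffer=????XRl???Ye?B
Fragment 4: offset=11 data="AF" -> buffer=????XRl???YAFB
Fragment 5: offset=7 data="xJxV" -> buffer=????XRlxJxVAFB
Fragment 6: offset=0 data="gjCw" -> buffer=gjCwXRlxJxVAFB

Answer: gjCwXRlxJxVAFB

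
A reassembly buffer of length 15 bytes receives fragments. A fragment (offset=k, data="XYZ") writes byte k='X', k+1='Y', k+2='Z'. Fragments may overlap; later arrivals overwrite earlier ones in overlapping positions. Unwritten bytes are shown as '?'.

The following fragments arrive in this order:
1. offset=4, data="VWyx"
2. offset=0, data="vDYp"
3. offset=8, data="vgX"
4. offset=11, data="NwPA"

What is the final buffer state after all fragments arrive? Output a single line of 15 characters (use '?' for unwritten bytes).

Answer: vDYpVWyxvgXNwPA

Derivation:
Fragment 1: offset=4 data="VWyx" -> buffer=????VWyx???????
Fragment 2: offset=0 data="vDYp" -> buffer=vDYpVWyx???????
Fragment 3: offset=8 data="vgX" -> buffer=vDYpVWyxvgX????
Fragment 4: offset=11 data="NwPA" -> buffer=vDYpVWyxvgXNwPA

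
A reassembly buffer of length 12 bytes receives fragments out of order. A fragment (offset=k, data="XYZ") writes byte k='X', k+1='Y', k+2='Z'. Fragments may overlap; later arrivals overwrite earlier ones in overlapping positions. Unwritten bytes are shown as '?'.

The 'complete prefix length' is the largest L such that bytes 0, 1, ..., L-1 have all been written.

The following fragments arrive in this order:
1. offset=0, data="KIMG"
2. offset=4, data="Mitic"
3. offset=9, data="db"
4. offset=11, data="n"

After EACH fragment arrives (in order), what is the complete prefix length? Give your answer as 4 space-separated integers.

Answer: 4 9 11 12

Derivation:
Fragment 1: offset=0 data="KIMG" -> buffer=KIMG???????? -> prefix_len=4
Fragment 2: offset=4 data="Mitic" -> buffer=KIMGMitic??? -> prefix_len=9
Fragment 3: offset=9 data="db" -> buffer=KIMGMiticdb? -> prefix_len=11
Fragment 4: offset=11 data="n" -> buffer=KIMGMiticdbn -> prefix_len=12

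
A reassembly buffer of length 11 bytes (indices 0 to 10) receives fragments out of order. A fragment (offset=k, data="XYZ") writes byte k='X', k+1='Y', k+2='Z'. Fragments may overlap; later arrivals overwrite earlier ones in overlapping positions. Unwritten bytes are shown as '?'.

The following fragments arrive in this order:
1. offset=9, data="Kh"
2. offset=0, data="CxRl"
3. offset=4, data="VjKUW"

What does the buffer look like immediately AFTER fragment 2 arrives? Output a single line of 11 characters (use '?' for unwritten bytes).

Fragment 1: offset=9 data="Kh" -> buffer=?????????Kh
Fragment 2: offset=0 data="CxRl" -> buffer=CxRl?????Kh

Answer: CxRl?????Kh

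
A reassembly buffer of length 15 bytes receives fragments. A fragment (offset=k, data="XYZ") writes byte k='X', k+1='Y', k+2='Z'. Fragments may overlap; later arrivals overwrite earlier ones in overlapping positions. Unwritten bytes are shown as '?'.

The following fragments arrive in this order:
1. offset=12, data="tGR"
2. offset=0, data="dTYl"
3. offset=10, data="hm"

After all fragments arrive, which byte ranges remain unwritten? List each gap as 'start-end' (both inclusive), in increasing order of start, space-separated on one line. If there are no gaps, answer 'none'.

Fragment 1: offset=12 len=3
Fragment 2: offset=0 len=4
Fragment 3: offset=10 len=2
Gaps: 4-9

Answer: 4-9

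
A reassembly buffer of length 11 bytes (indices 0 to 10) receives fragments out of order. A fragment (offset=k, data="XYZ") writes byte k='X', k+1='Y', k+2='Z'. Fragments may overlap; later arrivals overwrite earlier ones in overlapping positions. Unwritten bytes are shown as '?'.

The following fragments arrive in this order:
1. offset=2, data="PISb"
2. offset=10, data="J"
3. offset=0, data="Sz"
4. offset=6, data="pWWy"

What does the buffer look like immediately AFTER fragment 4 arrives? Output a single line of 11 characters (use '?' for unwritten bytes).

Answer: SzPISbpWWyJ

Derivation:
Fragment 1: offset=2 data="PISb" -> buffer=??PISb?????
Fragment 2: offset=10 data="J" -> buffer=??PISb????J
Fragment 3: offset=0 data="Sz" -> buffer=SzPISb????J
Fragment 4: offset=6 data="pWWy" -> buffer=SzPISbpWWyJ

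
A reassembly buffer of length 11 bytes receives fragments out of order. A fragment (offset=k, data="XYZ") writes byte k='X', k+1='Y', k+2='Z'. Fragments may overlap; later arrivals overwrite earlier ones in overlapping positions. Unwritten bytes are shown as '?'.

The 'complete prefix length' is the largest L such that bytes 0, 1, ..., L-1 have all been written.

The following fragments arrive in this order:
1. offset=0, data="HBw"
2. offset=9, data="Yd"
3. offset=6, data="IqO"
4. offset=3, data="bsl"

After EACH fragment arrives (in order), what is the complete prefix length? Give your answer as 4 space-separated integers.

Fragment 1: offset=0 data="HBw" -> buffer=HBw???????? -> prefix_len=3
Fragment 2: offset=9 data="Yd" -> buffer=HBw??????Yd -> prefix_len=3
Fragment 3: offset=6 data="IqO" -> buffer=HBw???IqOYd -> prefix_len=3
Fragment 4: offset=3 data="bsl" -> buffer=HBwbslIqOYd -> prefix_len=11

Answer: 3 3 3 11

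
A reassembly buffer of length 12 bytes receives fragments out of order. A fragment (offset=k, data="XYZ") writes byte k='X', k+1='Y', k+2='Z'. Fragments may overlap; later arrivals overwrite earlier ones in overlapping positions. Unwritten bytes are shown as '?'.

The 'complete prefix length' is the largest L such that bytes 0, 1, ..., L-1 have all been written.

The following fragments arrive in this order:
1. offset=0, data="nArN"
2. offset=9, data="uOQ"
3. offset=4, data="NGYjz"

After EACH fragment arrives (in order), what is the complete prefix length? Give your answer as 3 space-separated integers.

Fragment 1: offset=0 data="nArN" -> buffer=nArN???????? -> prefix_len=4
Fragment 2: offset=9 data="uOQ" -> buffer=nArN?????uOQ -> prefix_len=4
Fragment 3: offset=4 data="NGYjz" -> buffer=nArNNGYjzuOQ -> prefix_len=12

Answer: 4 4 12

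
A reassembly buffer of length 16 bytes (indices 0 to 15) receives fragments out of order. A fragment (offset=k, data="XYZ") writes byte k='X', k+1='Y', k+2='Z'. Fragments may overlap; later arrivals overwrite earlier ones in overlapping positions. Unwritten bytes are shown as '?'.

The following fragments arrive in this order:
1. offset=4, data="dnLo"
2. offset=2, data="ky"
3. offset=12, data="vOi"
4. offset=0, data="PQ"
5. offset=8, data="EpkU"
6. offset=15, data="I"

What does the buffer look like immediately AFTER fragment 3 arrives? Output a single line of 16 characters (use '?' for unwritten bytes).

Answer: ??kydnLo????vOi?

Derivation:
Fragment 1: offset=4 data="dnLo" -> buffer=????dnLo????????
Fragment 2: offset=2 data="ky" -> buffer=??kydnLo????????
Fragment 3: offset=12 data="vOi" -> buffer=??kydnLo????vOi?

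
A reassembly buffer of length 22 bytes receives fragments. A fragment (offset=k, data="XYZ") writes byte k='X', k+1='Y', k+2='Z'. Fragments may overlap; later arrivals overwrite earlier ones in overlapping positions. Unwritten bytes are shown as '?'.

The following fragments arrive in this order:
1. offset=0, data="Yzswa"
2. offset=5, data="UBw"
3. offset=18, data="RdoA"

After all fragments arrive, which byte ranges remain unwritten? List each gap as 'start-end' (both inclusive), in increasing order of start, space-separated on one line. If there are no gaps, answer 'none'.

Fragment 1: offset=0 len=5
Fragment 2: offset=5 len=3
Fragment 3: offset=18 len=4
Gaps: 8-17

Answer: 8-17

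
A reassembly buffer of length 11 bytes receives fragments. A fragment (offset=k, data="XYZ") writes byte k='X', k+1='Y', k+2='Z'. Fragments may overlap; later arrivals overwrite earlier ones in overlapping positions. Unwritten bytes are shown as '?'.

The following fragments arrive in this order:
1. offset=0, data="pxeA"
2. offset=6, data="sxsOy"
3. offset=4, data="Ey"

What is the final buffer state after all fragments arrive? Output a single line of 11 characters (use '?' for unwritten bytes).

Fragment 1: offset=0 data="pxeA" -> buffer=pxeA???????
Fragment 2: offset=6 data="sxsOy" -> buffer=pxeA??sxsOy
Fragment 3: offset=4 data="Ey" -> buffer=pxeAEysxsOy

Answer: pxeAEysxsOy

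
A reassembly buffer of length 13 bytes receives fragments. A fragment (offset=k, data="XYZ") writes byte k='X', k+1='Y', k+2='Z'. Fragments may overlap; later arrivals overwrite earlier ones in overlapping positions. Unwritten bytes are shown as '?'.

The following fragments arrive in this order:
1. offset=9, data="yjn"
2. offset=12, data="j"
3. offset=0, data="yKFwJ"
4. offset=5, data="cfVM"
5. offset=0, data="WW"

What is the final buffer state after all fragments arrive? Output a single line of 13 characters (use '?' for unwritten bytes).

Answer: WWFwJcfVMyjnj

Derivation:
Fragment 1: offset=9 data="yjn" -> buffer=?????????yjn?
Fragment 2: offset=12 data="j" -> buffer=?????????yjnj
Fragment 3: offset=0 data="yKFwJ" -> buffer=yKFwJ????yjnj
Fragment 4: offset=5 data="cfVM" -> buffer=yKFwJcfVMyjnj
Fragment 5: offset=0 data="WW" -> buffer=WWFwJcfVMyjnj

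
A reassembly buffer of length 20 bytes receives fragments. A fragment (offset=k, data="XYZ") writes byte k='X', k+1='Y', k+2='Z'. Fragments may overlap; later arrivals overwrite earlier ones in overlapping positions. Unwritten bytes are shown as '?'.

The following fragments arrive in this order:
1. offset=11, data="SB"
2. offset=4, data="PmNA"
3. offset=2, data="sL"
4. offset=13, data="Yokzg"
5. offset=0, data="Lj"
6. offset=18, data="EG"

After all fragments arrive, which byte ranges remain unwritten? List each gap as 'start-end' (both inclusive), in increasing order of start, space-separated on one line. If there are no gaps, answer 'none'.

Fragment 1: offset=11 len=2
Fragment 2: offset=4 len=4
Fragment 3: offset=2 len=2
Fragment 4: offset=13 len=5
Fragment 5: offset=0 len=2
Fragment 6: offset=18 len=2
Gaps: 8-10

Answer: 8-10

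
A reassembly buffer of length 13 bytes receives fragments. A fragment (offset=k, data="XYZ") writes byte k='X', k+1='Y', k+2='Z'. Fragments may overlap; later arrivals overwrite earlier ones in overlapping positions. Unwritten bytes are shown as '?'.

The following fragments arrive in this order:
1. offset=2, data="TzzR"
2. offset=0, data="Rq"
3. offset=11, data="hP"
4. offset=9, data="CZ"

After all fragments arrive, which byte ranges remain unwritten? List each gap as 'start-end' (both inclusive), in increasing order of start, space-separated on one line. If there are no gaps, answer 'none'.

Fragment 1: offset=2 len=4
Fragment 2: offset=0 len=2
Fragment 3: offset=11 len=2
Fragment 4: offset=9 len=2
Gaps: 6-8

Answer: 6-8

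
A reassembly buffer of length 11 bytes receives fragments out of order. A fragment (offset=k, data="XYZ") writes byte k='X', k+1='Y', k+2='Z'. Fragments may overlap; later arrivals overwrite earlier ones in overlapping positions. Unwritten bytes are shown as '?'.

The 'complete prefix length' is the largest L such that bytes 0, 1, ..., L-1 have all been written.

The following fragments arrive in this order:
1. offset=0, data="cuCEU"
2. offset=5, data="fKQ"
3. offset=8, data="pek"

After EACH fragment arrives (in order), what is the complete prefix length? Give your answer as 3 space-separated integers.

Answer: 5 8 11

Derivation:
Fragment 1: offset=0 data="cuCEU" -> buffer=cuCEU?????? -> prefix_len=5
Fragment 2: offset=5 data="fKQ" -> buffer=cuCEUfKQ??? -> prefix_len=8
Fragment 3: offset=8 data="pek" -> buffer=cuCEUfKQpek -> prefix_len=11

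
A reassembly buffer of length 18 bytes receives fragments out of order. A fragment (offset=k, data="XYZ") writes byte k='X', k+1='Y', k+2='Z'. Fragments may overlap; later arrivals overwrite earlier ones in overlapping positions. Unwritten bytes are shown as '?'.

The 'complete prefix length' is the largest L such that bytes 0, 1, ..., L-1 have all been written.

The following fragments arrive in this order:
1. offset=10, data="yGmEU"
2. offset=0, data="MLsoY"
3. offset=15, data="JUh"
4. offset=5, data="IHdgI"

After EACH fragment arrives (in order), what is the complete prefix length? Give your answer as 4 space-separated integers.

Fragment 1: offset=10 data="yGmEU" -> buffer=??????????yGmEU??? -> prefix_len=0
Fragment 2: offset=0 data="MLsoY" -> buffer=MLsoY?????yGmEU??? -> prefix_len=5
Fragment 3: offset=15 data="JUh" -> buffer=MLsoY?????yGmEUJUh -> prefix_len=5
Fragment 4: offset=5 data="IHdgI" -> buffer=MLsoYIHdgIyGmEUJUh -> prefix_len=18

Answer: 0 5 5 18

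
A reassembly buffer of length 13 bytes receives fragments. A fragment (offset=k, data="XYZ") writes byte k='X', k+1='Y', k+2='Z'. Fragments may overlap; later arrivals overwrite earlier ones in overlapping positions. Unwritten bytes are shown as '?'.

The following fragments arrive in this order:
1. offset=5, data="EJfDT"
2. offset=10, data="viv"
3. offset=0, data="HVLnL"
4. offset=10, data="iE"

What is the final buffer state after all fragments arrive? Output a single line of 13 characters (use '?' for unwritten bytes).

Answer: HVLnLEJfDTiEv

Derivation:
Fragment 1: offset=5 data="EJfDT" -> buffer=?????EJfDT???
Fragment 2: offset=10 data="viv" -> buffer=?????EJfDTviv
Fragment 3: offset=0 data="HVLnL" -> buffer=HVLnLEJfDTviv
Fragment 4: offset=10 data="iE" -> buffer=HVLnLEJfDTiEv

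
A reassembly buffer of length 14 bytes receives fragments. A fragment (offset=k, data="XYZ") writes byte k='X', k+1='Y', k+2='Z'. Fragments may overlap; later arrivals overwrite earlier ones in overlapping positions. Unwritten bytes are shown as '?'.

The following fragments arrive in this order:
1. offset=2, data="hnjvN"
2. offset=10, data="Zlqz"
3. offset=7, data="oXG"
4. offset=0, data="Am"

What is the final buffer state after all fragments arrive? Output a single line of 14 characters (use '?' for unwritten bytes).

Fragment 1: offset=2 data="hnjvN" -> buffer=??hnjvN???????
Fragment 2: offset=10 data="Zlqz" -> buffer=??hnjvN???Zlqz
Fragment 3: offset=7 data="oXG" -> buffer=??hnjvNoXGZlqz
Fragment 4: offset=0 data="Am" -> buffer=AmhnjvNoXGZlqz

Answer: AmhnjvNoXGZlqz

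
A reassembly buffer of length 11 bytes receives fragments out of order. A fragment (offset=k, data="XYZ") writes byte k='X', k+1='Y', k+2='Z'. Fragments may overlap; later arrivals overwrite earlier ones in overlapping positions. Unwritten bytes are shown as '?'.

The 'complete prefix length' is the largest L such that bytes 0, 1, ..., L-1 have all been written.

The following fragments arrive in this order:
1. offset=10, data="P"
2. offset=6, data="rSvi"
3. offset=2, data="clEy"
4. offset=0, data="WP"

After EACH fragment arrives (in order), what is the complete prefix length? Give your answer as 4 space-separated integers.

Answer: 0 0 0 11

Derivation:
Fragment 1: offset=10 data="P" -> buffer=??????????P -> prefix_len=0
Fragment 2: offset=6 data="rSvi" -> buffer=??????rSviP -> prefix_len=0
Fragment 3: offset=2 data="clEy" -> buffer=??clEyrSviP -> prefix_len=0
Fragment 4: offset=0 data="WP" -> buffer=WPclEyrSviP -> prefix_len=11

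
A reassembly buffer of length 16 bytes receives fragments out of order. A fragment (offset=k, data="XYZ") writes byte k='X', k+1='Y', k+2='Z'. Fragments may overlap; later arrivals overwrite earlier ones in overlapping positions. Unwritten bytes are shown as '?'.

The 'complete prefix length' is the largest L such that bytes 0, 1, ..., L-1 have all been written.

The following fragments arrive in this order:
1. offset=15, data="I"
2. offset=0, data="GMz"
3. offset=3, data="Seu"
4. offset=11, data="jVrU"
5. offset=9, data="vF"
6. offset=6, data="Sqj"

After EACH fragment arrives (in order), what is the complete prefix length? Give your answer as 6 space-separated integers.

Fragment 1: offset=15 data="I" -> buffer=???????????????I -> prefix_len=0
Fragment 2: offset=0 data="GMz" -> buffer=GMz????????????I -> prefix_len=3
Fragment 3: offset=3 data="Seu" -> buffer=GMzSeu?????????I -> prefix_len=6
Fragment 4: offset=11 data="jVrU" -> buffer=GMzSeu?????jVrUI -> prefix_len=6
Fragment 5: offset=9 data="vF" -> buffer=GMzSeu???vFjVrUI -> prefix_len=6
Fragment 6: offset=6 data="Sqj" -> buffer=GMzSeuSqjvFjVrUI -> prefix_len=16

Answer: 0 3 6 6 6 16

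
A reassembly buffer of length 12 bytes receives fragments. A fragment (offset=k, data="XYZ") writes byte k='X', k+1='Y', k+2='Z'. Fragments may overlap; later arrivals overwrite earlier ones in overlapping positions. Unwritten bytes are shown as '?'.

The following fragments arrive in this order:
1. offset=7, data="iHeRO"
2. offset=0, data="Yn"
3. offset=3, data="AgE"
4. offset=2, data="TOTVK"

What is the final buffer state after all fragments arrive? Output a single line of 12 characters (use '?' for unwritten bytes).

Answer: YnTOTVKiHeRO

Derivation:
Fragment 1: offset=7 data="iHeRO" -> buffer=???????iHeRO
Fragment 2: offset=0 data="Yn" -> buffer=Yn?????iHeRO
Fragment 3: offset=3 data="AgE" -> buffer=Yn?AgE?iHeRO
Fragment 4: offset=2 data="TOTVK" -> buffer=YnTOTVKiHeRO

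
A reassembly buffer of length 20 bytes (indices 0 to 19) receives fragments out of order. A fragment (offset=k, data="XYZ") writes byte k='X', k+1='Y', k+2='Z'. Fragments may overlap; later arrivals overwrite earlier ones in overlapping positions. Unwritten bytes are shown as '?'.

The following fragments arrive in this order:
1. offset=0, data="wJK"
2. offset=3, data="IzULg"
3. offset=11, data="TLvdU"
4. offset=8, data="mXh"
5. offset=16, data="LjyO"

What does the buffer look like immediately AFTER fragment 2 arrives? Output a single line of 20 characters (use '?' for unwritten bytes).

Answer: wJKIzULg????????????

Derivation:
Fragment 1: offset=0 data="wJK" -> buffer=wJK?????????????????
Fragment 2: offset=3 data="IzULg" -> buffer=wJKIzULg????????????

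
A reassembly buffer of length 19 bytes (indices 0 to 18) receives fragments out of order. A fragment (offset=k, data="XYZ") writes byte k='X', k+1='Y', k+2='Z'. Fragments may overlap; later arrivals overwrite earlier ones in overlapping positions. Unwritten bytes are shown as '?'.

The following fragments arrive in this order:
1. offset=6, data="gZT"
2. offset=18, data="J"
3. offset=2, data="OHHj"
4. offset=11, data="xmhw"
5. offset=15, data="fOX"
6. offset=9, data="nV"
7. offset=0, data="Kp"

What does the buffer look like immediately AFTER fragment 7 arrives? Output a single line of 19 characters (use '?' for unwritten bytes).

Answer: KpOHHjgZTnVxmhwfOXJ

Derivation:
Fragment 1: offset=6 data="gZT" -> buffer=??????gZT??????????
Fragment 2: offset=18 data="J" -> buffer=??????gZT?????????J
Fragment 3: offset=2 data="OHHj" -> buffer=??OHHjgZT?????????J
Fragment 4: offset=11 data="xmhw" -> buffer=??OHHjgZT??xmhw???J
Fragment 5: offset=15 data="fOX" -> buffer=??OHHjgZT??xmhwfOXJ
Fragment 6: offset=9 data="nV" -> buffer=??OHHjgZTnVxmhwfOXJ
Fragment 7: offset=0 data="Kp" -> buffer=KpOHHjgZTnVxmhwfOXJ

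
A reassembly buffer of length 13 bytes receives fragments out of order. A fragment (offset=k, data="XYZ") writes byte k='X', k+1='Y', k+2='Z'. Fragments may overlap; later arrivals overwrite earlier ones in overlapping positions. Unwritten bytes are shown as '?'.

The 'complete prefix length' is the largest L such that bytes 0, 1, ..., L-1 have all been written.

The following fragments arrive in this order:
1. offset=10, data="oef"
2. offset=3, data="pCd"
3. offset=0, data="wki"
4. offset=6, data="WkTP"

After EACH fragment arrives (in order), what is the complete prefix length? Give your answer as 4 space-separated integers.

Answer: 0 0 6 13

Derivation:
Fragment 1: offset=10 data="oef" -> buffer=??????????oef -> prefix_len=0
Fragment 2: offset=3 data="pCd" -> buffer=???pCd????oef -> prefix_len=0
Fragment 3: offset=0 data="wki" -> buffer=wkipCd????oef -> prefix_len=6
Fragment 4: offset=6 data="WkTP" -> buffer=wkipCdWkTPoef -> prefix_len=13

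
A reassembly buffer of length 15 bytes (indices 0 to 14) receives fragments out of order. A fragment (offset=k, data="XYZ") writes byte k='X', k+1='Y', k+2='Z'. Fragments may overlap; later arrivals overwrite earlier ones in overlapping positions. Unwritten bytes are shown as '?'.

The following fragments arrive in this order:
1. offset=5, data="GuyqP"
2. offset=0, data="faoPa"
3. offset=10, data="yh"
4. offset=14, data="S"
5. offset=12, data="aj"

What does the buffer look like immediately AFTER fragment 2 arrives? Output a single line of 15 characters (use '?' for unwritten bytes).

Fragment 1: offset=5 data="GuyqP" -> buffer=?????GuyqP?????
Fragment 2: offset=0 data="faoPa" -> buffer=faoPaGuyqP?????

Answer: faoPaGuyqP?????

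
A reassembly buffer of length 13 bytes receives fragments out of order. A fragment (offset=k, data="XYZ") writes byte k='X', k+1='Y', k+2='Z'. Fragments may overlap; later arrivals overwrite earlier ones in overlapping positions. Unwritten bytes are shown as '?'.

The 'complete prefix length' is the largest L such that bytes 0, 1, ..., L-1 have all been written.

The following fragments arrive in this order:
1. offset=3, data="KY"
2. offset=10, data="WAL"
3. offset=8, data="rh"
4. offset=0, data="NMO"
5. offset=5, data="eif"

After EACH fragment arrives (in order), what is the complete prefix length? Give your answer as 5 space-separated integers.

Fragment 1: offset=3 data="KY" -> buffer=???KY???????? -> prefix_len=0
Fragment 2: offset=10 data="WAL" -> buffer=???KY?????WAL -> prefix_len=0
Fragment 3: offset=8 data="rh" -> buffer=???KY???rhWAL -> prefix_len=0
Fragment 4: offset=0 data="NMO" -> buffer=NMOKY???rhWAL -> prefix_len=5
Fragment 5: offset=5 data="eif" -> buffer=NMOKYeifrhWAL -> prefix_len=13

Answer: 0 0 0 5 13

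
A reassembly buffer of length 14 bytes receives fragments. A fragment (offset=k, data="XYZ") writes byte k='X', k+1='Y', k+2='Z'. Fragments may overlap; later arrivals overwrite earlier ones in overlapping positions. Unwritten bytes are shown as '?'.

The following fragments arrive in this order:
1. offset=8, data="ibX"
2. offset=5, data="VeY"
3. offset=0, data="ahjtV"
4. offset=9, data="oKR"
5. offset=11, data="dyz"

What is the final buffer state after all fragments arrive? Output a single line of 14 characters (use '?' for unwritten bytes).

Answer: ahjtVVeYioKdyz

Derivation:
Fragment 1: offset=8 data="ibX" -> buffer=????????ibX???
Fragment 2: offset=5 data="VeY" -> buffer=?????VeYibX???
Fragment 3: offset=0 data="ahjtV" -> buffer=ahjtVVeYibX???
Fragment 4: offset=9 data="oKR" -> buffer=ahjtVVeYioKR??
Fragment 5: offset=11 data="dyz" -> buffer=ahjtVVeYioKdyz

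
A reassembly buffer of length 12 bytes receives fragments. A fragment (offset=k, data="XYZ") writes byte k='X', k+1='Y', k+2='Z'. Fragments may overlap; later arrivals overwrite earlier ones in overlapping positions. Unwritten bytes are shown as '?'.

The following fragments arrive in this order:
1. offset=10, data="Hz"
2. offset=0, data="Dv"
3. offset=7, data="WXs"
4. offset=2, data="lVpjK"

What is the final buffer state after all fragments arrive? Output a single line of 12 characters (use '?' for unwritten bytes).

Fragment 1: offset=10 data="Hz" -> buffer=??????????Hz
Fragment 2: offset=0 data="Dv" -> buffer=Dv????????Hz
Fragment 3: offset=7 data="WXs" -> buffer=Dv?????WXsHz
Fragment 4: offset=2 data="lVpjK" -> buffer=DvlVpjKWXsHz

Answer: DvlVpjKWXsHz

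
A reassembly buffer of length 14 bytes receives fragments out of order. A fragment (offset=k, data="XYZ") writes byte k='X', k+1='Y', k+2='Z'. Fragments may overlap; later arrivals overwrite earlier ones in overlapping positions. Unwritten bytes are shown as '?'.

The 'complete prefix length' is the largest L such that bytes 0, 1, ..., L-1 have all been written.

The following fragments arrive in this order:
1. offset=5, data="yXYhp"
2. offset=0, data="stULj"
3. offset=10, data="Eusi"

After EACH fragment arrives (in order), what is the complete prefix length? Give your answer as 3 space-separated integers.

Fragment 1: offset=5 data="yXYhp" -> buffer=?????yXYhp???? -> prefix_len=0
Fragment 2: offset=0 data="stULj" -> buffer=stULjyXYhp???? -> prefix_len=10
Fragment 3: offset=10 data="Eusi" -> buffer=stULjyXYhpEusi -> prefix_len=14

Answer: 0 10 14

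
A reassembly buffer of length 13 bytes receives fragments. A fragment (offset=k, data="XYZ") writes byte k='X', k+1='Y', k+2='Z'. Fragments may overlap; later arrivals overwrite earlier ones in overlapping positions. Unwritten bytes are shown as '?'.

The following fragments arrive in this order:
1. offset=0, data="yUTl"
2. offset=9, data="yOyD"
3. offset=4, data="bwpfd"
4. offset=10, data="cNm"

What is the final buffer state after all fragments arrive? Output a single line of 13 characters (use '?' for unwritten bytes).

Answer: yUTlbwpfdycNm

Derivation:
Fragment 1: offset=0 data="yUTl" -> buffer=yUTl?????????
Fragment 2: offset=9 data="yOyD" -> buffer=yUTl?????yOyD
Fragment 3: offset=4 data="bwpfd" -> buffer=yUTlbwpfdyOyD
Fragment 4: offset=10 data="cNm" -> buffer=yUTlbwpfdycNm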